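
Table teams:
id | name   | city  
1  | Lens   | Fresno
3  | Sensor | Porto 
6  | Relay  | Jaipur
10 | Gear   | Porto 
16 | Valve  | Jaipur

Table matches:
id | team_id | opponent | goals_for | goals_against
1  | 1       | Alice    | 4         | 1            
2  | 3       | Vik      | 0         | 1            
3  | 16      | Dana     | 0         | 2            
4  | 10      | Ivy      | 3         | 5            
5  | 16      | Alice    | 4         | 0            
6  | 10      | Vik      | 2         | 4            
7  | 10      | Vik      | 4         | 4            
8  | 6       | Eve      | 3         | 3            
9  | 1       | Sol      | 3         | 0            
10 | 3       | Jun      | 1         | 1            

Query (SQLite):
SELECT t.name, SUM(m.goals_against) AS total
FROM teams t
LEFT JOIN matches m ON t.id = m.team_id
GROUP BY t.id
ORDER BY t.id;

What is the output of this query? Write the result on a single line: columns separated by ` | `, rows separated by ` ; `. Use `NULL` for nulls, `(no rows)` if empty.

Lens | 1 ; Sensor | 2 ; Relay | 3 ; Gear | 13 ; Valve | 2

LEFT JOIN keeps every teams row; unmatched ones get NULL for matches columns.
Group by teams.id and compute SUM(m.goals_against). SUM over an all-NULL group is NULL.
  1: ids {1, 9} → SUM(m.goals_against)=1
  3: ids {2, 10} → SUM(m.goals_against)=2
  6: ids {8} → SUM(m.goals_against)=3
  10: ids {4, 6, 7} → SUM(m.goals_against)=13
  16: ids {3, 5} → SUM(m.goals_against)=2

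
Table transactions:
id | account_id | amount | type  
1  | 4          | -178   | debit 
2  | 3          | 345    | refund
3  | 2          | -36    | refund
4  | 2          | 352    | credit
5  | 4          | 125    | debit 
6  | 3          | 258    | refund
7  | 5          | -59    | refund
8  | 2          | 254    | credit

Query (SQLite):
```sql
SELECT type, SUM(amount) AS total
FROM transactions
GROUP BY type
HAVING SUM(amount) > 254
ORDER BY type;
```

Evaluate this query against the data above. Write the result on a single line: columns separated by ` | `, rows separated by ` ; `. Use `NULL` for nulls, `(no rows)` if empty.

credit | 606 ; refund | 508

Partition transactions by type; compute SUM(amount) within each group.
HAVING: keep groups where SUM(amount) > 254.
  credit: ids {4, 8} → SUM(amount)=606
  debit: ids {1, 5} → SUM(amount)=-53
  refund: ids {2, 3, 6, 7} → SUM(amount)=508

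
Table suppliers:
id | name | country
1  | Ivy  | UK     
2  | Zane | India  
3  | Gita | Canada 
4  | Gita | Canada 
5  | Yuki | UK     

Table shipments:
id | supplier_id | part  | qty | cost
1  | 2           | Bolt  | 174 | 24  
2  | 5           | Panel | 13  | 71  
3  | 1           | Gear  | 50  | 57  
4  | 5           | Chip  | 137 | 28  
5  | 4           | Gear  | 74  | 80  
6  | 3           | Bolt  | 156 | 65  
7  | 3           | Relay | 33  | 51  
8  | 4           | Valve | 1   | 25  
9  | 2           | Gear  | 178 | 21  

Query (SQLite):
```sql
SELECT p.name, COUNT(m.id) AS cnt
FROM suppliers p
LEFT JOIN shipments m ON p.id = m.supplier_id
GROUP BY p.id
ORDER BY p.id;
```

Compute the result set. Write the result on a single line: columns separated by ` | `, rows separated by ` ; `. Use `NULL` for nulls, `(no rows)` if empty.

LEFT JOIN keeps every suppliers row; unmatched ones get NULL for shipments columns.
Group by suppliers.id and compute COUNT(m.id). COUNT(col) of an all-NULL group is 0.
  1: ids {3} → COUNT(m.id)=1
  2: ids {1, 9} → COUNT(m.id)=2
  3: ids {6, 7} → COUNT(m.id)=2
  4: ids {5, 8} → COUNT(m.id)=2
  5: ids {2, 4} → COUNT(m.id)=2

Ivy | 1 ; Zane | 2 ; Gita | 2 ; Gita | 2 ; Yuki | 2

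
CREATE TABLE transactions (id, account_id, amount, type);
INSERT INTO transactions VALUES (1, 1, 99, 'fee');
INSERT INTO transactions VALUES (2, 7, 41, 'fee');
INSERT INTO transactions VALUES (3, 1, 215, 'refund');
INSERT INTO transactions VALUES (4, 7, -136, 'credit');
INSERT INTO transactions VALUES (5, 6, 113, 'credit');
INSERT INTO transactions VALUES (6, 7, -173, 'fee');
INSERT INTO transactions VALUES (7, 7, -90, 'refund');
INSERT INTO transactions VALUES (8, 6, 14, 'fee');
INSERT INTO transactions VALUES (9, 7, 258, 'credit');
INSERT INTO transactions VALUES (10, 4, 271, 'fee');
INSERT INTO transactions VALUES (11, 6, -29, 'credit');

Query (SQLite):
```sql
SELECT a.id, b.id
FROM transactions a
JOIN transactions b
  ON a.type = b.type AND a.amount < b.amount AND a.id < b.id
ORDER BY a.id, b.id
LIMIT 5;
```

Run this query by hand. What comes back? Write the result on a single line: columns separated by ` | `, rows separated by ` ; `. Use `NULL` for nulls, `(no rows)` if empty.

1 | 10 ; 2 | 10 ; 4 | 5 ; 4 | 9 ; 4 | 11

Pairs (a,b) with same type, a.amount < b.amount, a.id < b.id.
type groups: credit:{4,5,9,11} fee:{1,2,6,8,10} refund:{3,7}
Ordered by (a.id, b.id); first 5.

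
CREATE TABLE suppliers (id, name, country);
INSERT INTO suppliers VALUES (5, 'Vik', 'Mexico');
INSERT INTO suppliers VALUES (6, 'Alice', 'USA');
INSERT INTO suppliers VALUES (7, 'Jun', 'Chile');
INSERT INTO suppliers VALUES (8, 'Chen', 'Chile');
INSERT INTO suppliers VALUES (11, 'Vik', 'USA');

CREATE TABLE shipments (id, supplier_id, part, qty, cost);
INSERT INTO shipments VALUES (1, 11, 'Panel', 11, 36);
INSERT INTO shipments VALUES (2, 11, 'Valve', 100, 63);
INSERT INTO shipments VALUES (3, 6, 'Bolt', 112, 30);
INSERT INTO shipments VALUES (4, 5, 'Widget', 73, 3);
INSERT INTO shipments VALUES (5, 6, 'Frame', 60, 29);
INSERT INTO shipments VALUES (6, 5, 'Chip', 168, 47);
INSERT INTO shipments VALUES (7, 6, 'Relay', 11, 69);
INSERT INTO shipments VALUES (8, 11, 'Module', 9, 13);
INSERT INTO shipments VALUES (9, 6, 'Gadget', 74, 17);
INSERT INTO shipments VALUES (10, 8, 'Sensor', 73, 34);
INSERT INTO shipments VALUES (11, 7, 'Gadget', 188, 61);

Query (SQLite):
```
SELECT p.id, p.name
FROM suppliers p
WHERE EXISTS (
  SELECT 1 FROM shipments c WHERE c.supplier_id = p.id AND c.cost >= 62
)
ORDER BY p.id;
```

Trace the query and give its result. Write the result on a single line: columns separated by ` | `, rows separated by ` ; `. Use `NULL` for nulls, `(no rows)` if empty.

For each suppliers row, check whether any shipments with matching supplier_id has cost >= 62.
Keep rows where that is true.

6 | Alice ; 11 | Vik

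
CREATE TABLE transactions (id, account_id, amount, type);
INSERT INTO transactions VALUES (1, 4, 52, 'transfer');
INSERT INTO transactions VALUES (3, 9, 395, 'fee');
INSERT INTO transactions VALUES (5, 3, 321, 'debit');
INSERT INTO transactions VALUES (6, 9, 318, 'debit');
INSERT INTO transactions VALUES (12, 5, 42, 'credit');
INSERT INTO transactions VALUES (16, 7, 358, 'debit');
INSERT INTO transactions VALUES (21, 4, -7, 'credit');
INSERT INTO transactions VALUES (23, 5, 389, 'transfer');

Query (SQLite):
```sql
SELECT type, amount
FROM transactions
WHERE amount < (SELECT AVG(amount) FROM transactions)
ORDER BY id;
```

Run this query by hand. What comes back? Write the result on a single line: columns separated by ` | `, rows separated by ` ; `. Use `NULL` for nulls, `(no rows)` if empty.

Scalar subquery: AVG(amount) over all transactions rows = 233.5.
Keep rows where amount < that value.

transfer | 52 ; credit | 42 ; credit | -7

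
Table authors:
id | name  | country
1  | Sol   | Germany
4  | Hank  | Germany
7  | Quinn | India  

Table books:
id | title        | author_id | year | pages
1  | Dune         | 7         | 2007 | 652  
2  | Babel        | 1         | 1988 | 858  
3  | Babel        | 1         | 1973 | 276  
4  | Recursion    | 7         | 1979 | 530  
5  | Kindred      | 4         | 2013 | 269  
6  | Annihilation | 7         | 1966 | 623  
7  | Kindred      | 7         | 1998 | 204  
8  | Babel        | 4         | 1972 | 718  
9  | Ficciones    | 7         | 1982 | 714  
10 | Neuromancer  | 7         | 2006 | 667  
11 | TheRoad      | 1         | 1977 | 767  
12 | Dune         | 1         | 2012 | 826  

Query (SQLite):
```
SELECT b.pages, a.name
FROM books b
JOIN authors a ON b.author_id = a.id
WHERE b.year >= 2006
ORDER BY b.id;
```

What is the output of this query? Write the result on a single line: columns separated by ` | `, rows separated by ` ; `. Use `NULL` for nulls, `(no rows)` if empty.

Each books row matches the authors row where author_id = authors.id.
Then keep rows with b.year >= 2006.

652 | Quinn ; 269 | Hank ; 667 | Quinn ; 826 | Sol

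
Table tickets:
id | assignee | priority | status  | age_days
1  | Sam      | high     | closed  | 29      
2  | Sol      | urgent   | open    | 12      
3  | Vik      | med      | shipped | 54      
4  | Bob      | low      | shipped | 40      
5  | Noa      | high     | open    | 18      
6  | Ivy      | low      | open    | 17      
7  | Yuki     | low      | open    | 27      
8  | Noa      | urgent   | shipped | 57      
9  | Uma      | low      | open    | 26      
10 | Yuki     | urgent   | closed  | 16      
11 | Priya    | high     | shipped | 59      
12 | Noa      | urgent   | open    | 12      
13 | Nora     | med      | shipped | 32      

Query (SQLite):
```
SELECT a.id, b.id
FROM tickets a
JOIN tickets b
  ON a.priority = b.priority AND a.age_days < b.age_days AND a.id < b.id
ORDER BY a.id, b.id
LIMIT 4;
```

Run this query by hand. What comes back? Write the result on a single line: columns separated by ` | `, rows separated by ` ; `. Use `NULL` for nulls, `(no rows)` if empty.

Pairs (a,b) with same priority, a.age_days < b.age_days, a.id < b.id.
priority groups: high:{1,5,11} low:{4,6,7,9} med:{3,13} urgent:{2,8,10,12}
Ordered by (a.id, b.id); first 4.

1 | 11 ; 2 | 8 ; 2 | 10 ; 5 | 11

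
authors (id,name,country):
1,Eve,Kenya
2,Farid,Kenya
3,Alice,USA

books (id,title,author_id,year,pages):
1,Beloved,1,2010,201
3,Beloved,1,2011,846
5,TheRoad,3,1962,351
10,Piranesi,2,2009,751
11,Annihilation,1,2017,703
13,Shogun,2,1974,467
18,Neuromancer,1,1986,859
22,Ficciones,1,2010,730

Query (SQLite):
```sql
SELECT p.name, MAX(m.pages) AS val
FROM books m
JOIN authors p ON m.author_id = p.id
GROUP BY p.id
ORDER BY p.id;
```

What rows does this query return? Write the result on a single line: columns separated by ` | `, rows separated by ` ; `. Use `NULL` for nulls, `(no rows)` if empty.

Join each books row to its authors via author_id.
Group joined rows by authors.id; compute MAX(m.pages) per group.
  1: ids {1, 3, 11, 18, 22} → MAX(m.pages)=859
  2: ids {10, 13} → MAX(m.pages)=751
  3: ids {5} → MAX(m.pages)=351

Eve | 859 ; Farid | 751 ; Alice | 351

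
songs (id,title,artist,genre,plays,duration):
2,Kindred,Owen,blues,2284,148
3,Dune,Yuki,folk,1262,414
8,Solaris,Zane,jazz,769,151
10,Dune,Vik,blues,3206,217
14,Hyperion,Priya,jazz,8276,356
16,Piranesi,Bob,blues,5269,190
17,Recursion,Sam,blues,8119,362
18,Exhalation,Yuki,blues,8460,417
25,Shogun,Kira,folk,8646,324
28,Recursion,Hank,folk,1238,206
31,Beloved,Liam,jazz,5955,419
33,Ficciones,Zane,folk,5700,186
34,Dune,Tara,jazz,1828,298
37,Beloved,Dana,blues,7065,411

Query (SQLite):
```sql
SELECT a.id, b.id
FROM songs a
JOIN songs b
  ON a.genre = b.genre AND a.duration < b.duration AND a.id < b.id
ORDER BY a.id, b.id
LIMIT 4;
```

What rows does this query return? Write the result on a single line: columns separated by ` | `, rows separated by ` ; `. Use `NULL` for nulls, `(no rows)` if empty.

Pairs (a,b) with same genre, a.duration < b.duration, a.id < b.id.
genre groups: blues:{2,10,16,17,18,37} folk:{3,25,28,33} jazz:{8,14,31,34}
Ordered by (a.id, b.id); first 4.

2 | 10 ; 2 | 16 ; 2 | 17 ; 2 | 18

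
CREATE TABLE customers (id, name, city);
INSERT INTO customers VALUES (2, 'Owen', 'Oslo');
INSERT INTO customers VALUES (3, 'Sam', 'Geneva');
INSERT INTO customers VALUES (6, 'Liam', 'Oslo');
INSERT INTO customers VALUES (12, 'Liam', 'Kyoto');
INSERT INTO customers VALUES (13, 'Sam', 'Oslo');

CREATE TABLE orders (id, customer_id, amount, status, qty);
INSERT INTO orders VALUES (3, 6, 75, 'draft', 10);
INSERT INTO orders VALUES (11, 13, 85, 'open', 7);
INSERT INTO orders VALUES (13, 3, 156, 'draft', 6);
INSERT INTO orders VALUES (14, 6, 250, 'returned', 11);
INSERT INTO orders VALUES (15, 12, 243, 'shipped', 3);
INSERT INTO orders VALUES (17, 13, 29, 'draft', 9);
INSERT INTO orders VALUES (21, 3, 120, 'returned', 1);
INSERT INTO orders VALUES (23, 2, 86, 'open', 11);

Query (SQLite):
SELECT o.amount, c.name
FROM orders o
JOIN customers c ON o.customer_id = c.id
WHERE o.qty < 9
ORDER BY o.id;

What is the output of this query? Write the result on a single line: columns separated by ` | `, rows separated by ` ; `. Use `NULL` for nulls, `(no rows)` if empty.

Each orders row matches the customers row where customer_id = customers.id.
Then keep rows with o.qty < 9.

85 | Sam ; 156 | Sam ; 243 | Liam ; 120 | Sam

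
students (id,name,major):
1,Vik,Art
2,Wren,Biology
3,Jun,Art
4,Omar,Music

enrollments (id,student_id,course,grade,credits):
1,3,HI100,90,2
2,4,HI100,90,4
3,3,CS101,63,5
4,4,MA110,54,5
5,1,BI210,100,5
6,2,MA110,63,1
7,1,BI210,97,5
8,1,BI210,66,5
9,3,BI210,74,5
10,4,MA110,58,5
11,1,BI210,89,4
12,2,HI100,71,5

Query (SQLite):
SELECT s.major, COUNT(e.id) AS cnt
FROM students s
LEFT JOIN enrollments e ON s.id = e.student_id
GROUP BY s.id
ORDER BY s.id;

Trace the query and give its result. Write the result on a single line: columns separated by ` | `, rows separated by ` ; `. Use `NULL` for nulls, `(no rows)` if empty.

LEFT JOIN keeps every students row; unmatched ones get NULL for enrollments columns.
Group by students.id and compute COUNT(e.id). COUNT(col) of an all-NULL group is 0.
  1: ids {5, 7, 8, 11} → COUNT(e.id)=4
  2: ids {6, 12} → COUNT(e.id)=2
  3: ids {1, 3, 9} → COUNT(e.id)=3
  4: ids {2, 4, 10} → COUNT(e.id)=3

Art | 4 ; Biology | 2 ; Art | 3 ; Music | 3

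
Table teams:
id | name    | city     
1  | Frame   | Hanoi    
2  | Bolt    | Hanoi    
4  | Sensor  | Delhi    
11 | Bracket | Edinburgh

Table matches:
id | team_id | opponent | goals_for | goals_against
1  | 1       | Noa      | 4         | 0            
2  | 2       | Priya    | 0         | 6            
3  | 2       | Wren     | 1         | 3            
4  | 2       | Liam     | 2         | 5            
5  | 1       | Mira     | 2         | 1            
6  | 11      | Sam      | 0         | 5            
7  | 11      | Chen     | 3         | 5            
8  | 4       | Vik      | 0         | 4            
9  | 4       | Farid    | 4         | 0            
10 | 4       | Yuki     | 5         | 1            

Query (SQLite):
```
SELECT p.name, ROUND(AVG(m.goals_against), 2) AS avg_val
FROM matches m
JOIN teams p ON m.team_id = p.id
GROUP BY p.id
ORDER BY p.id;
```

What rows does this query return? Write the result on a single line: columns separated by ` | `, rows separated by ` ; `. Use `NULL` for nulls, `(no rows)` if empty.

Frame | 0.5 ; Bolt | 4.67 ; Sensor | 1.67 ; Bracket | 5

Join each matches row to its teams via team_id.
Group joined rows by teams.id; compute ROUND(AVG(m.goals_against), 2) per group.
  1: ids {1, 5} → ROUND(AVG(m.goals_against), 2)=0.5
  2: ids {2, 3, 4} → ROUND(AVG(m.goals_against), 2)=4.67
  4: ids {8, 9, 10} → ROUND(AVG(m.goals_against), 2)=1.67
  11: ids {6, 7} → ROUND(AVG(m.goals_against), 2)=5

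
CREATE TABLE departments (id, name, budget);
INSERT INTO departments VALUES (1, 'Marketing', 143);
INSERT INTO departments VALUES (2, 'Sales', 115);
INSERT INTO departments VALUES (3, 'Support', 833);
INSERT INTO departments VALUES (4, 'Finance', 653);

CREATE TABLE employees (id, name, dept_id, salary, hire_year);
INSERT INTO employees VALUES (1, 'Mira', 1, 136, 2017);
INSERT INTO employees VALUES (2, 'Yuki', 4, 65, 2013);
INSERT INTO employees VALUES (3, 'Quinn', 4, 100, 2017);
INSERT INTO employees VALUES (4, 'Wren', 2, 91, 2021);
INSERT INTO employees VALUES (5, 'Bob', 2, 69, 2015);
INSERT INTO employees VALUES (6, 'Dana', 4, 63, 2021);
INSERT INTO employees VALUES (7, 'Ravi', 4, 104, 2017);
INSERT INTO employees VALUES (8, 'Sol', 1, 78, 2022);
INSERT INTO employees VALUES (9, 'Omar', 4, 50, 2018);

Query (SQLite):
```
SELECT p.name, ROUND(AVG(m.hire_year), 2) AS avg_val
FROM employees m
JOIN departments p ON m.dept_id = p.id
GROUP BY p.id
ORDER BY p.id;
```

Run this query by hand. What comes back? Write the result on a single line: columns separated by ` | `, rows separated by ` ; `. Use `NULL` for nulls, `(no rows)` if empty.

Join each employees row to its departments via dept_id.
Group joined rows by departments.id; compute ROUND(AVG(m.hire_year), 2) per group.
  1: ids {1, 8} → ROUND(AVG(m.hire_year), 2)=2019.5
  2: ids {4, 5} → ROUND(AVG(m.hire_year), 2)=2018
  4: ids {2, 3, 6, 7, 9} → ROUND(AVG(m.hire_year), 2)=2017.2

Marketing | 2019.5 ; Sales | 2018 ; Finance | 2017.2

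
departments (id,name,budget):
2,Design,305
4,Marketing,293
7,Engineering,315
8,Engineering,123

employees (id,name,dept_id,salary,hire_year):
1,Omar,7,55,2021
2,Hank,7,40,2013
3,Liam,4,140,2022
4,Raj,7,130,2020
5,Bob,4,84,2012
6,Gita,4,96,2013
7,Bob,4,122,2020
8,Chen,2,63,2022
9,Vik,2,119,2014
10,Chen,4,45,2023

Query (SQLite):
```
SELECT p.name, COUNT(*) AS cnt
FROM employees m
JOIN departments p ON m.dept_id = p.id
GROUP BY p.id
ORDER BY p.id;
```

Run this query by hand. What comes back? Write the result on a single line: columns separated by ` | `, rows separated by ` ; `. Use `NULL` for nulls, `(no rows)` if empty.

Join each employees row to its departments via dept_id.
Group joined rows by departments.id; compute COUNT(*) per group.
  2: ids {8, 9} → COUNT(*)=2
  4: ids {3, 5, 6, 7, 10} → COUNT(*)=5
  7: ids {1, 2, 4} → COUNT(*)=3

Design | 2 ; Marketing | 5 ; Engineering | 3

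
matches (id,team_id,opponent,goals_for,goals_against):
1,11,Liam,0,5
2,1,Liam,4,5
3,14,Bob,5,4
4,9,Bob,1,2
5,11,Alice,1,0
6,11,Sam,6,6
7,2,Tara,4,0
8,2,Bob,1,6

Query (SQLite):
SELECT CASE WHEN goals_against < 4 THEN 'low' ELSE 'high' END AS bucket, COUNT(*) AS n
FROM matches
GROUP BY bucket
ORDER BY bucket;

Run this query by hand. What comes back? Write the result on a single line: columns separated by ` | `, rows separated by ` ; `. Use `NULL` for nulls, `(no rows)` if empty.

Bucket rows by goals_against < 4 → 'low' else 'high'; count each bucket.

high | 5 ; low | 3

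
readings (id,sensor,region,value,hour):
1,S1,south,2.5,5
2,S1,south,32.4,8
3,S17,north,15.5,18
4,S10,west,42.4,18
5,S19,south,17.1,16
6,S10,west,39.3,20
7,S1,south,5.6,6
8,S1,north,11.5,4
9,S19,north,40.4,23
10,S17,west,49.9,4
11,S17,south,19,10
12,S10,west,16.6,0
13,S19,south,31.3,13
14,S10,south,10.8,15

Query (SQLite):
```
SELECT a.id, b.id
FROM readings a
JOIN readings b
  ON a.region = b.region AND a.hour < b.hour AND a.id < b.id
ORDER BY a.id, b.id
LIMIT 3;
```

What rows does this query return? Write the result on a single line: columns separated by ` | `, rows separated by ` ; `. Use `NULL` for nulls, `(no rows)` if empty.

Pairs (a,b) with same region, a.hour < b.hour, a.id < b.id.
region groups: north:{3,8,9} south:{1,2,5,7,11,13,14} west:{4,6,10,12}
Ordered by (a.id, b.id); first 3.

1 | 2 ; 1 | 5 ; 1 | 7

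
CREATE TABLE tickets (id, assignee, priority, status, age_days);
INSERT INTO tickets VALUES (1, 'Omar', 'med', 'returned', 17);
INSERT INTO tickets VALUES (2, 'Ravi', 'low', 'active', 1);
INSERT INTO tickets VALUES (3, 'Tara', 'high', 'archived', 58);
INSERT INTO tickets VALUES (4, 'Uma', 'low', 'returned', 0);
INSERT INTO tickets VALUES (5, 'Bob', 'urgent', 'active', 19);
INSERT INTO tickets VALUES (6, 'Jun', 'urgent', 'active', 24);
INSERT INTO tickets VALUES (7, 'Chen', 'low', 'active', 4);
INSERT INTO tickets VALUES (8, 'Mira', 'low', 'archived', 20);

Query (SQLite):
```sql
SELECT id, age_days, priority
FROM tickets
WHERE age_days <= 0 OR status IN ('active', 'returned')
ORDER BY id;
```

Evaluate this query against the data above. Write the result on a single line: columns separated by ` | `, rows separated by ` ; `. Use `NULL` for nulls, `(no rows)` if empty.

1 | 17 | med ; 2 | 1 | low ; 4 | 0 | low ; 5 | 19 | urgent ; 6 | 24 | urgent ; 7 | 4 | low

age_days <= 0: ids {4}
status IN ('active', 'returned'): ids {1, 2, 4, 5, 6, 7}
Combine with OR.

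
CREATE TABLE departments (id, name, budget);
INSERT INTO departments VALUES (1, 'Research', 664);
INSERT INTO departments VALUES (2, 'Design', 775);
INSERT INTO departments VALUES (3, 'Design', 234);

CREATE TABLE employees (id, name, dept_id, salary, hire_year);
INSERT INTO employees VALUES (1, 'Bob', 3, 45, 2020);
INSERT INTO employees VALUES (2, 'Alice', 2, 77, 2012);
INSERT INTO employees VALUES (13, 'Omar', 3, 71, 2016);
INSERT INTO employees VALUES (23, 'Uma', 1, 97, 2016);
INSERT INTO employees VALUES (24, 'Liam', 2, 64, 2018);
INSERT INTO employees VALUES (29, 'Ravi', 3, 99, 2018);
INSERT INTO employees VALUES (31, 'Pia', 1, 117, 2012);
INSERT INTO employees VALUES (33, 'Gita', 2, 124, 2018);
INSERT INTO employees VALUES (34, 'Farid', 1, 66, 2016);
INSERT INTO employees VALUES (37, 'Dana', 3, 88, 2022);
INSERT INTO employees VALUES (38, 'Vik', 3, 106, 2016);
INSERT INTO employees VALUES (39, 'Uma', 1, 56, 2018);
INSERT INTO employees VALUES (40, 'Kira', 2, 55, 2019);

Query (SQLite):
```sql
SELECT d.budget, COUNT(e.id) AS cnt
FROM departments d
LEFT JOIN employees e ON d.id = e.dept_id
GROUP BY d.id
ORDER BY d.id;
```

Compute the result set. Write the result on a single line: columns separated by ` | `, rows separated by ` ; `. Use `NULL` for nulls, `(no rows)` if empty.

LEFT JOIN keeps every departments row; unmatched ones get NULL for employees columns.
Group by departments.id and compute COUNT(e.id). COUNT(col) of an all-NULL group is 0.
  1: ids {23, 31, 34, 39} → COUNT(e.id)=4
  2: ids {2, 24, 33, 40} → COUNT(e.id)=4
  3: ids {1, 13, 29, 37, 38} → COUNT(e.id)=5

664 | 4 ; 775 | 4 ; 234 | 5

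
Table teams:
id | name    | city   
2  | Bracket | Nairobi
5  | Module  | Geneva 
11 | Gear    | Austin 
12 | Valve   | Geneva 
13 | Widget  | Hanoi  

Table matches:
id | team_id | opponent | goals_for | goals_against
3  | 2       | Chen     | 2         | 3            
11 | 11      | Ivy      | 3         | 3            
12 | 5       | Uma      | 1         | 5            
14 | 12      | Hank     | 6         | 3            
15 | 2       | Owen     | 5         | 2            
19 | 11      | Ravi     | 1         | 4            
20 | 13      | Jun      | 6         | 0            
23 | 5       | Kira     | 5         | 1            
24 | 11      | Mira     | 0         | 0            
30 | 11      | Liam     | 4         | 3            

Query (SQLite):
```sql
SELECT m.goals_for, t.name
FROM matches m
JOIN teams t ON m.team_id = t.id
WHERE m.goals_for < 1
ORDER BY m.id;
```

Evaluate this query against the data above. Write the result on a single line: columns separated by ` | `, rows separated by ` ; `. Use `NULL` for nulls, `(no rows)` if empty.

Each matches row matches the teams row where team_id = teams.id.
Then keep rows with m.goals_for < 1.

0 | Gear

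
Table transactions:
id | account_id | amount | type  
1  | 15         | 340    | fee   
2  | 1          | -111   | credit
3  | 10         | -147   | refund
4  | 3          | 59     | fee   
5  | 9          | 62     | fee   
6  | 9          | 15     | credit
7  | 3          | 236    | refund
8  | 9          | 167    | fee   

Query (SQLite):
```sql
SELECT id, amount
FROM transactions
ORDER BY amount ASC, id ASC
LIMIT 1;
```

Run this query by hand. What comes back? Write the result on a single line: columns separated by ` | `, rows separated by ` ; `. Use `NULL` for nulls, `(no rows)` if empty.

Sort by amount asc, tiebreak id asc: (-147, id=3), (-111, id=2), (15, id=6), (59, id=4) …. Take first 1.

3 | -147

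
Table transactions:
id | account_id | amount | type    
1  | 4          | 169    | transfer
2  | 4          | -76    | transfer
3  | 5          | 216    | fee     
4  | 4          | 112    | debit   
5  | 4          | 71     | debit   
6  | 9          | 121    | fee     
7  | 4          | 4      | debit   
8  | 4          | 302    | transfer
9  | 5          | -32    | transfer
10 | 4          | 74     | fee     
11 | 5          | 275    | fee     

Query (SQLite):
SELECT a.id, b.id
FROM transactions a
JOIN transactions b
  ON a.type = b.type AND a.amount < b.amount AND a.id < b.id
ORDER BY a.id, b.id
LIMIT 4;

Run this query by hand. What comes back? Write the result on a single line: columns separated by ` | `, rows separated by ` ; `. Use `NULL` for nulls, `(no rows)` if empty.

Pairs (a,b) with same type, a.amount < b.amount, a.id < b.id.
type groups: debit:{4,5,7} fee:{3,6,10,11} transfer:{1,2,8,9}
Ordered by (a.id, b.id); first 4.

1 | 8 ; 2 | 8 ; 2 | 9 ; 3 | 11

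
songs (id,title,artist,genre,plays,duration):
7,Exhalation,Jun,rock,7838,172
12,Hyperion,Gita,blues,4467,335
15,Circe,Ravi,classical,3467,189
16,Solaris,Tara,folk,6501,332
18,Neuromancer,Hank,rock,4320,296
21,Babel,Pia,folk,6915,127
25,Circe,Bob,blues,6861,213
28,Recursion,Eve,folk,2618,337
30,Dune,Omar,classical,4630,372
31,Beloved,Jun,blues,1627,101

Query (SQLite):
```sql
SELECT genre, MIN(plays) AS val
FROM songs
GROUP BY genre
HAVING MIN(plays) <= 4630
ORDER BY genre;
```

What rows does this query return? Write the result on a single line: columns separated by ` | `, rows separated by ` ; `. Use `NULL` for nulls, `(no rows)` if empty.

blues | 1627 ; classical | 3467 ; folk | 2618 ; rock | 4320

Partition songs by genre; compute MIN(plays) within each group.
HAVING: keep groups where MIN(plays) <= 4630.
  blues: ids {12, 25, 31} → MIN(plays)=1627
  classical: ids {15, 30} → MIN(plays)=3467
  folk: ids {16, 21, 28} → MIN(plays)=2618
  rock: ids {7, 18} → MIN(plays)=4320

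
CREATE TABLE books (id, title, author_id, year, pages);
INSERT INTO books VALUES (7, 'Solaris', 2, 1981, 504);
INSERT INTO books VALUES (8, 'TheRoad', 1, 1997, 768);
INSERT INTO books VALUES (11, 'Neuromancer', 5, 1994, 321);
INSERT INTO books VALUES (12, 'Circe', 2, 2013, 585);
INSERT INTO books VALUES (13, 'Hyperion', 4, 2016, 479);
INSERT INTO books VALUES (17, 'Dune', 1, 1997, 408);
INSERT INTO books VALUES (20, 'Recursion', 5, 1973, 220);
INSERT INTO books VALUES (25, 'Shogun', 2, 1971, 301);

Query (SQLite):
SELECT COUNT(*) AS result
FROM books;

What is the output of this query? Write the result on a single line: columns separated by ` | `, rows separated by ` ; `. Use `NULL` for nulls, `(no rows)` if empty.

8

All pages values: [504, 768, 321, 585, 479, 408, 220, 301].
COUNT(*) counts rows → 8.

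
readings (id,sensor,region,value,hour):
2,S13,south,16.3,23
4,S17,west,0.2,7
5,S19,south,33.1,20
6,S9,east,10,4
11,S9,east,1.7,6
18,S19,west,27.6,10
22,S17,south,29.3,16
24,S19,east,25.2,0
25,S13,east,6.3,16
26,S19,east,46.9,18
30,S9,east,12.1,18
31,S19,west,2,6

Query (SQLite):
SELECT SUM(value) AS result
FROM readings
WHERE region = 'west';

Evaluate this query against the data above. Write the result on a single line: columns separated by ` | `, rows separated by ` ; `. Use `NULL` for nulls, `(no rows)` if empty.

29.8

Rows where region='west' → value values: [0.2, 27.6, 2].
SUM of non-NULL values = 29.8.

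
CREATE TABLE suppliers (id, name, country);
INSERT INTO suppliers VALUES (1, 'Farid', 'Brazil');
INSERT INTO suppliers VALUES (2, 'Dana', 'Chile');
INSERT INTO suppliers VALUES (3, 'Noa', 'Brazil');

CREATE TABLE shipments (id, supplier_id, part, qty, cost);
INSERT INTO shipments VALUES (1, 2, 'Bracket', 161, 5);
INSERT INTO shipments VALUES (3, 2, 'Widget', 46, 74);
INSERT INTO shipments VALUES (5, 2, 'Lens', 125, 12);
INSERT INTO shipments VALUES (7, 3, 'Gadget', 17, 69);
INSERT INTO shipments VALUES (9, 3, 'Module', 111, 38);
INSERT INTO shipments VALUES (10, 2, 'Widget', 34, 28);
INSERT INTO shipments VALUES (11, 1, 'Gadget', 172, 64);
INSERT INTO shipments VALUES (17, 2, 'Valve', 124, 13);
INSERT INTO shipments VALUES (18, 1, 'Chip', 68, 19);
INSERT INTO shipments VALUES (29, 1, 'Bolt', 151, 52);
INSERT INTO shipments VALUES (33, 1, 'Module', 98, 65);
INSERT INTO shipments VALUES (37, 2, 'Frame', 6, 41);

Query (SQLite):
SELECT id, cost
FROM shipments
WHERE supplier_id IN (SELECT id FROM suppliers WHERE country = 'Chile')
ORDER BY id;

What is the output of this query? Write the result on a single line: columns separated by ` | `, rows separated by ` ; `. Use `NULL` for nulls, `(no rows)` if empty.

Inner query: suppliers.id where country = 'Chile'.
Outer: keep shipments rows whose supplier_id is in that set.
Inner query → {2}

1 | 5 ; 3 | 74 ; 5 | 12 ; 10 | 28 ; 17 | 13 ; 37 | 41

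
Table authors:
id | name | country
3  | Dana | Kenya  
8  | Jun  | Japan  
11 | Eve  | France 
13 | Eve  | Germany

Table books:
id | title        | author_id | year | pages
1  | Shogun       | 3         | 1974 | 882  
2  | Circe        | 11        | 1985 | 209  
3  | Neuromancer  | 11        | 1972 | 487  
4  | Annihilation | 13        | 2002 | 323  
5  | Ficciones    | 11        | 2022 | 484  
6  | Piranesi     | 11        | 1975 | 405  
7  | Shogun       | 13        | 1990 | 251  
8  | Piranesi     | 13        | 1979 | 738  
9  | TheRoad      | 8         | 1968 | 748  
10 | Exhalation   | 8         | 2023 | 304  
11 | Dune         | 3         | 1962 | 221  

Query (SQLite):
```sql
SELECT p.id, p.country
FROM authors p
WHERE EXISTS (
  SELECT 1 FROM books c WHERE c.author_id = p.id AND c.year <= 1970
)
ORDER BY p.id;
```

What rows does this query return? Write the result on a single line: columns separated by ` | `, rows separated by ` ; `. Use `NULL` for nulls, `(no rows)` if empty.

3 | Kenya ; 8 | Japan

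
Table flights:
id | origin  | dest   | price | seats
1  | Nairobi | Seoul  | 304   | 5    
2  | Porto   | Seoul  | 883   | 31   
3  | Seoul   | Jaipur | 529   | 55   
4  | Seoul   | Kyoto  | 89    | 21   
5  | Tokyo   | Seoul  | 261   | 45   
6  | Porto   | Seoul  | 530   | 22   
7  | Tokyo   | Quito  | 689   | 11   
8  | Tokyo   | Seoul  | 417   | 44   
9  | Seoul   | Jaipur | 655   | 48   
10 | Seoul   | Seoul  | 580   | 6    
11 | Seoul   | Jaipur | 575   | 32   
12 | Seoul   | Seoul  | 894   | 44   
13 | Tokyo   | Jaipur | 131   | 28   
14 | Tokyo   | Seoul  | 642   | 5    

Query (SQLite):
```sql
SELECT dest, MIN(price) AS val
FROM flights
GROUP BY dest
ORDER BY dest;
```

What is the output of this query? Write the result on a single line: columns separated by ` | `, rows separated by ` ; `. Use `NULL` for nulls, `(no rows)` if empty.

Jaipur | 131 ; Kyoto | 89 ; Quito | 689 ; Seoul | 261

Partition flights by dest; compute MIN(price) within each group.
  Jaipur: ids {3, 9, 11, 13} → MIN(price)=131
  Kyoto: ids {4} → MIN(price)=89
  Quito: ids {7} → MIN(price)=689
  Seoul: ids {1, 2, 5, 6, 8, 10, 12, 14} → MIN(price)=261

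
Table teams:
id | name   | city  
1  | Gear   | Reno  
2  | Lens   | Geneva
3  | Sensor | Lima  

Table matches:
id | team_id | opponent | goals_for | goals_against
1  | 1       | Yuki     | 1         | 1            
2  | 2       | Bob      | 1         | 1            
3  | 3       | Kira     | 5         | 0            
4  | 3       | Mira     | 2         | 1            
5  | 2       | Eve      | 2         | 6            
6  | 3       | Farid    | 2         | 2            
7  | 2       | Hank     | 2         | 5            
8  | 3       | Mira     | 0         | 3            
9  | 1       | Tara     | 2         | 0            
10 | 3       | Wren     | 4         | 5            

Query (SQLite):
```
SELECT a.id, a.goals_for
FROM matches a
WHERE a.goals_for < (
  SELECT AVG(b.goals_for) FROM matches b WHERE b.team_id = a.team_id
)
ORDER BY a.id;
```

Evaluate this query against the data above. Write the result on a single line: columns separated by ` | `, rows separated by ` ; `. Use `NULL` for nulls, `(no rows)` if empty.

1 | 1 ; 2 | 1 ; 4 | 2 ; 6 | 2 ; 8 | 0

For each matches row a, compute AVG(goals_for) over rows sharing a.team_id.
Keep row a if a.goals_for < that per-group AVG.
  team_id=1: AVG(goals_for) = 1.5
  team_id=2: AVG(goals_for) = 1.666667
  team_id=3: AVG(goals_for) = 2.6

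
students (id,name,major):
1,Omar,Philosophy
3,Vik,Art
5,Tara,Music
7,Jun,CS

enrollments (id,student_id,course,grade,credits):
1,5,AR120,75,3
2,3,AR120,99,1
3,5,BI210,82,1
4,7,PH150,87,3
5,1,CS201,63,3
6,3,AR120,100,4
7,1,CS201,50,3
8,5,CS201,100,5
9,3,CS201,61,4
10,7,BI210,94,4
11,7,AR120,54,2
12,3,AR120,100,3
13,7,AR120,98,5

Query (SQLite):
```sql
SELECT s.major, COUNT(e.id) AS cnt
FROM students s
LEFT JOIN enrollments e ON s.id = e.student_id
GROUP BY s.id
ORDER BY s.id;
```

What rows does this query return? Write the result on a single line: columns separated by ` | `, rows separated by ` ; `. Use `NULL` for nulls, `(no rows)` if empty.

Philosophy | 2 ; Art | 4 ; Music | 3 ; CS | 4

LEFT JOIN keeps every students row; unmatched ones get NULL for enrollments columns.
Group by students.id and compute COUNT(e.id). COUNT(col) of an all-NULL group is 0.
  1: ids {5, 7} → COUNT(e.id)=2
  3: ids {2, 6, 9, 12} → COUNT(e.id)=4
  5: ids {1, 3, 8} → COUNT(e.id)=3
  7: ids {4, 10, 11, 13} → COUNT(e.id)=4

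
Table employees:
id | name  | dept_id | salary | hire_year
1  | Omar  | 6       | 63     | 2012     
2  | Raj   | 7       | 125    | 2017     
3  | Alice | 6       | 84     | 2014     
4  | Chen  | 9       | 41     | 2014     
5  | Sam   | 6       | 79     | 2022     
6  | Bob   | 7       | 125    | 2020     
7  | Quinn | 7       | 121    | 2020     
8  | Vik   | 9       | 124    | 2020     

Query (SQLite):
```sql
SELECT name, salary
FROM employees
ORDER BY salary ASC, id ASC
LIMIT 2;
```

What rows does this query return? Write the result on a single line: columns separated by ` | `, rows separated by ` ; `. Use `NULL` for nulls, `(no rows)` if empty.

Sort by salary asc, tiebreak id asc: (41, id=4), (63, id=1), (79, id=5), (84, id=3), (121, id=7) …. Take first 2.

Chen | 41 ; Omar | 63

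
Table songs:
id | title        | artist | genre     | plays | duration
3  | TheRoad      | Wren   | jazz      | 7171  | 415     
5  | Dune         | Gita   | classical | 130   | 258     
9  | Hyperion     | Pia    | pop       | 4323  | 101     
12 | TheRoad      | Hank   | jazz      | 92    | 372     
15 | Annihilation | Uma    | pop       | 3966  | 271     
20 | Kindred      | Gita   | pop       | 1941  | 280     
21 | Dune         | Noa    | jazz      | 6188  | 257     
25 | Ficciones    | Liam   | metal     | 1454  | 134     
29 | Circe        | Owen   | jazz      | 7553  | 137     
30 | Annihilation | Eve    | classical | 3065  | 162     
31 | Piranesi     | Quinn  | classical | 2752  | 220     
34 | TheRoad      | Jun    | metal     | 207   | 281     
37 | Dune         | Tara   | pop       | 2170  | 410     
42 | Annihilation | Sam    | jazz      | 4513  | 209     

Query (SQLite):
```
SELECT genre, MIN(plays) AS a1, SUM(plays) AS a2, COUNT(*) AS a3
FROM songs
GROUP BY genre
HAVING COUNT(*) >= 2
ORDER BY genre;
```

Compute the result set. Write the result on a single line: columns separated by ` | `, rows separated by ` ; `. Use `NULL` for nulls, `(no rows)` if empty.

classical | 130 | 5947 | 3 ; jazz | 92 | 25517 | 5 ; metal | 207 | 1661 | 2 ; pop | 1941 | 12400 | 4

Group songs by genre.
Per group compute: MIN(plays), SUM(plays), COUNT(*).
HAVING: drop groups with fewer than 2 rows.
  classical: ids {5, 30, 31} → MIN(plays)=130, SUM(plays)=5947, COUNT(*)=3
  jazz: ids {3, 12, 21, 29, 42} → MIN(plays)=92, SUM(plays)=25517, COUNT(*)=5
  metal: ids {25, 34} → MIN(plays)=207, SUM(plays)=1661, COUNT(*)=2
  pop: ids {9, 15, 20, 37} → MIN(plays)=1941, SUM(plays)=12400, COUNT(*)=4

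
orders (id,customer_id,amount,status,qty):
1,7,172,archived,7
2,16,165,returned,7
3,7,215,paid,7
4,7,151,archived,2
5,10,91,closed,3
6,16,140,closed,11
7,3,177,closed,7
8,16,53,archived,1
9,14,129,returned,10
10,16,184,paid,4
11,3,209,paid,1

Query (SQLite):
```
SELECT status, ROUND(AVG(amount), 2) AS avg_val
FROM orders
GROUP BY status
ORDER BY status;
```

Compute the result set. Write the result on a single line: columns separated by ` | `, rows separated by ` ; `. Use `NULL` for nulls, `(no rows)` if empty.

Partition orders by status; compute ROUND(AVG(amount), 2) within each group.
  archived: ids {1, 4, 8} → ROUND(AVG(amount), 2)=125.33
  closed: ids {5, 6, 7} → ROUND(AVG(amount), 2)=136
  paid: ids {3, 10, 11} → ROUND(AVG(amount), 2)=202.67
  returned: ids {2, 9} → ROUND(AVG(amount), 2)=147

archived | 125.33 ; closed | 136 ; paid | 202.67 ; returned | 147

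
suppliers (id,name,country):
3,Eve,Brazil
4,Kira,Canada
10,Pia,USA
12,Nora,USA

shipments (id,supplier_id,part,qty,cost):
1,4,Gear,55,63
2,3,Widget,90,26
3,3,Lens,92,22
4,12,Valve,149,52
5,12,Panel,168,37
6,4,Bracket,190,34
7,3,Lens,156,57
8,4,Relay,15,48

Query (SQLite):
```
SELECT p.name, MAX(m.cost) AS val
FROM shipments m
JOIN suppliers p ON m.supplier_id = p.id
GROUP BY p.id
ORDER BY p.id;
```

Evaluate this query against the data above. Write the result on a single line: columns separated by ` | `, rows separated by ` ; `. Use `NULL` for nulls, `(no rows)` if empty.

Eve | 57 ; Kira | 63 ; Nora | 52

Join each shipments row to its suppliers via supplier_id.
Group joined rows by suppliers.id; compute MAX(m.cost) per group.
  3: ids {2, 3, 7} → MAX(m.cost)=57
  4: ids {1, 6, 8} → MAX(m.cost)=63
  12: ids {4, 5} → MAX(m.cost)=52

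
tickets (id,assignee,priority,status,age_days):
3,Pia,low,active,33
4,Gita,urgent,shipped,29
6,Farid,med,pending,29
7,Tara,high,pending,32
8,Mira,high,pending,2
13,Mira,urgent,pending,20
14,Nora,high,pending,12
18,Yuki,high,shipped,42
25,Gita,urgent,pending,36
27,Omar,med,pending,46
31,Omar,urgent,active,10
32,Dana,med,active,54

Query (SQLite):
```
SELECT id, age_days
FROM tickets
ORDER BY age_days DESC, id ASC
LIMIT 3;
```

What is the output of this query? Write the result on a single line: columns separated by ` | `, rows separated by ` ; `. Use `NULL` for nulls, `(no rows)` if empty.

32 | 54 ; 27 | 46 ; 18 | 42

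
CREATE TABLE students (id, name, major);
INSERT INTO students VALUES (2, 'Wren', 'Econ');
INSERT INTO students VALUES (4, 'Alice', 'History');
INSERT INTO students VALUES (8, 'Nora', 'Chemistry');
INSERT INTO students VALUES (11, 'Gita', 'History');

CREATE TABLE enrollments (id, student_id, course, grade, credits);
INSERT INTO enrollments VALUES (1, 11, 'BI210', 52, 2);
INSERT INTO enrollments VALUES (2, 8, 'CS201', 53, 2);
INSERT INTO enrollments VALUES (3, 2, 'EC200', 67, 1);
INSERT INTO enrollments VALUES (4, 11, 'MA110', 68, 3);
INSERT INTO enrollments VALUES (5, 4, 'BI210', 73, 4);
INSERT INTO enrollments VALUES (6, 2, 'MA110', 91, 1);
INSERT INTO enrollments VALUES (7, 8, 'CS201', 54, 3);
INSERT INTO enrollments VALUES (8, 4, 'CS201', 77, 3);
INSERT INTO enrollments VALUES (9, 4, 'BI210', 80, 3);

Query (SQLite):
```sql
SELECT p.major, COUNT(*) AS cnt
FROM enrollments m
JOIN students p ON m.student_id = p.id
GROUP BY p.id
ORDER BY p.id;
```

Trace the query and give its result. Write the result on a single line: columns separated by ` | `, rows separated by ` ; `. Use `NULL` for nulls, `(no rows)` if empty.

Econ | 2 ; History | 3 ; Chemistry | 2 ; History | 2

Join each enrollments row to its students via student_id.
Group joined rows by students.id; compute COUNT(*) per group.
  2: ids {3, 6} → COUNT(*)=2
  4: ids {5, 8, 9} → COUNT(*)=3
  8: ids {2, 7} → COUNT(*)=2
  11: ids {1, 4} → COUNT(*)=2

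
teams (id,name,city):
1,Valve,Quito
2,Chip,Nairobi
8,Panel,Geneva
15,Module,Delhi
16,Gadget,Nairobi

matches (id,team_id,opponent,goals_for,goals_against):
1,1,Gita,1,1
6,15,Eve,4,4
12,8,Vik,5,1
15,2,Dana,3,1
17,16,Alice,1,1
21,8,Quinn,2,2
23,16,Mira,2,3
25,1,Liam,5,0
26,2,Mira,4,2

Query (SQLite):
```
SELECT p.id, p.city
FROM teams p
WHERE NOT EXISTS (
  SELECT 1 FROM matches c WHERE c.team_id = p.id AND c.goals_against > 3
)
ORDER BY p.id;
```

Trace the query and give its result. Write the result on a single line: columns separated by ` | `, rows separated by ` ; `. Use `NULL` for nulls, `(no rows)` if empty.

1 | Quito ; 2 | Nairobi ; 8 | Geneva ; 16 | Nairobi

For each teams row, check whether any matches with matching team_id has goals_against > 3.
Keep rows where that is false.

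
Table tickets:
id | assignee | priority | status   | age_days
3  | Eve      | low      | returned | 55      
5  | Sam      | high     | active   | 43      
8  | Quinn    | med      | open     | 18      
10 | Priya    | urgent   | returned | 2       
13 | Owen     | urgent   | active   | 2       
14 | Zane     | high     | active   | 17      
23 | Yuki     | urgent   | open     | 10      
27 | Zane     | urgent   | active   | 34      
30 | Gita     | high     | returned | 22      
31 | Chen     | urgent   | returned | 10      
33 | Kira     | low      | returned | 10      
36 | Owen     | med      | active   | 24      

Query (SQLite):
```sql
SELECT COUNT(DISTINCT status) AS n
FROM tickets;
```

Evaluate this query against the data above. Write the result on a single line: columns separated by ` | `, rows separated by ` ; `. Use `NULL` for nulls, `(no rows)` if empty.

Count distinct non-NULL status values.

3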